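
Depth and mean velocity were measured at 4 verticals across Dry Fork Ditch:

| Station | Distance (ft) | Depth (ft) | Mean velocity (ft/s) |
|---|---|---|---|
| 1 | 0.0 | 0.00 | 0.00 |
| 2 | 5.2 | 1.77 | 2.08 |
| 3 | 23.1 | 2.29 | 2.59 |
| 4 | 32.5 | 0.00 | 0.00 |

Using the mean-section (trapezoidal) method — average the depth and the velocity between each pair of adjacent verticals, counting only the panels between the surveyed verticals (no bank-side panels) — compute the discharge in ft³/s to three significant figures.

104 ft³/s

Panel 1-2: Δb = 5.2 ft, d̄ = (0.00+1.77)/2 = 0.885, v̄ = (0.00+2.08)/2 = 1.04 → q = 5.2×0.885×1.04 = 4.786 ft³/s
Panel 2-3: Δb = 17.9 ft, d̄ = (1.77+2.29)/2 = 2.03, v̄ = (2.08+2.59)/2 = 2.335 → q = 17.9×2.03×2.335 = 84.85 ft³/s
Panel 3-4: Δb = 9.4 ft, d̄ = (2.29+0.00)/2 = 1.145, v̄ = (2.59+0.00)/2 = 1.295 → q = 9.4×1.145×1.295 = 13.94 ft³/s
Q = Σ q = 103.6 ft³/s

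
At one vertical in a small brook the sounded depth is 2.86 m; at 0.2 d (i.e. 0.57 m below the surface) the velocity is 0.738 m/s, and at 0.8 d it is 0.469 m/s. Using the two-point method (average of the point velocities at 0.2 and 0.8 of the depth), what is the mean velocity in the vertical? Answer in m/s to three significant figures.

0.604 m/s

v̄ = (0.738 + 0.469) / 2 = 0.6035 m/s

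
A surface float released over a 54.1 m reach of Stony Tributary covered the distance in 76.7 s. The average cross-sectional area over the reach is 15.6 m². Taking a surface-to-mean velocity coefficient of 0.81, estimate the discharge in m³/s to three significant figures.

v_surface = L / t̄ = 54.1 / 76.7 = 0.7053 m/s
v_mean = 0.81 × 0.7053 = 0.5713 m/s
Q = A × v_mean = 15.6 × 0.5713 = 8.913 m³/s

8.91 m³/s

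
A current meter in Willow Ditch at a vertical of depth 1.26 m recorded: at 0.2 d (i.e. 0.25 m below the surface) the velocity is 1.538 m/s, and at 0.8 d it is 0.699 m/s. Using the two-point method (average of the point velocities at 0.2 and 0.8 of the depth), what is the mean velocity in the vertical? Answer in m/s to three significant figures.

1.12 m/s

v̄ = (1.538 + 0.699) / 2 = 1.119 m/s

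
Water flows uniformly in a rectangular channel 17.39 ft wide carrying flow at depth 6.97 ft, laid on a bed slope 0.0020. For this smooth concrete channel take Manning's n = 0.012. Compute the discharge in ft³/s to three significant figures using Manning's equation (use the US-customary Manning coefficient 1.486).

A = b·y = 17.39 × 6.97 = 121.2 ft²
P = b + 2y = 17.39 + 2×6.97 = 31.33 ft
R = A/P = 121.2/31.33 = 3.869 ft
Q = (1.486/n)·A·R^(2/3)·S^(1/2) = (1.486/0.012) × 121.2 × 3.869^(2/3) × 0.0020^(1/2) = 1654 ft³/s

1650 ft³/s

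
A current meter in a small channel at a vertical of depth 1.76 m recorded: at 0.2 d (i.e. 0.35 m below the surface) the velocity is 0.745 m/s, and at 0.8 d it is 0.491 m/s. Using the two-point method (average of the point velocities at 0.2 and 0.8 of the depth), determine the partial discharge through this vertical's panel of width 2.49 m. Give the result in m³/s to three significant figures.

v̄ = (0.745 + 0.491) / 2 = 0.6180 m/s
q = v̄ × d × w = 0.6180 × 1.76 × 2.49 = 2.708 m³/s

2.71 m³/s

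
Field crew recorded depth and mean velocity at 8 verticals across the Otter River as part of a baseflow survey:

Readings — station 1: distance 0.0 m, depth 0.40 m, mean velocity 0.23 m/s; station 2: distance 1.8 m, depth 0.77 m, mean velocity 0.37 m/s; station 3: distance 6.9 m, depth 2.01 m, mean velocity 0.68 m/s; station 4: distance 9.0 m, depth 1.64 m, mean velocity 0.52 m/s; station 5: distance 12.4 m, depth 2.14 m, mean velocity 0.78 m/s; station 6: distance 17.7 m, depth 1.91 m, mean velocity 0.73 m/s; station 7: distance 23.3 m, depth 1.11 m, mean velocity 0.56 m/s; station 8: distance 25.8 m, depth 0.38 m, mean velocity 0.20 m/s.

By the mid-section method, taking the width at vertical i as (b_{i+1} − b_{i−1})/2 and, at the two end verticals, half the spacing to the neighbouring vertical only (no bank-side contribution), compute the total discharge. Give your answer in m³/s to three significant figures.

25.8 m³/s

w_1 = (1.8 − 0.0)/2 = 0.9 m; q_1 = 0.23 × 0.40 × 0.9 = 0.08280 m³/s
w_2 = (6.9 − 0.0)/2 = 3.45 m; q_2 = 0.37 × 0.77 × 3.45 = 0.9829 m³/s
w_3 = (9.0 − 1.8)/2 = 3.6 m; q_3 = 0.68 × 2.01 × 3.6 = 4.920 m³/s
w_4 = (12.4 − 6.9)/2 = 2.75 m; q_4 = 0.52 × 1.64 × 2.75 = 2.345 m³/s
w_5 = (17.7 − 9.0)/2 = 4.35 m; q_5 = 0.78 × 2.14 × 4.35 = 7.261 m³/s
w_6 = (23.3 − 12.4)/2 = 5.45 m; q_6 = 0.73 × 1.91 × 5.45 = 7.599 m³/s
w_7 = (25.8 − 17.7)/2 = 4.05 m; q_7 = 0.56 × 1.11 × 4.05 = 2.517 m³/s
w_8 = (25.8 − 23.3)/2 = 1.25 m; q_8 = 0.20 × 0.38 × 1.25 = 0.09500 m³/s
Q = Σ qᵢ = 25.80 m³/s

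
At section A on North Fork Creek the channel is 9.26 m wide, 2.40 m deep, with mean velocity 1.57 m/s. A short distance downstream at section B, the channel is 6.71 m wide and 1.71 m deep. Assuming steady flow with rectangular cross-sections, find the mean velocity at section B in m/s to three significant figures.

3.04 m/s

Q = A₁V₁ = (9.26×2.40) × 1.57 = 34.89 m³/s
A₂ = 6.71 × 1.71 = 11.47 m²
V₂ = Q/A₂ = 34.89/11.47 = 3.041 m/s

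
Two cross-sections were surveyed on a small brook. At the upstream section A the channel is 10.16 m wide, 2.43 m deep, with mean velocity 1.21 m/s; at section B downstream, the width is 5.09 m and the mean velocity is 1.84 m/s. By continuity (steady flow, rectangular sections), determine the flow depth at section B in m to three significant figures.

Q = A₁V₁ = (10.16×2.43) × 1.21 = 29.87 m³/s
d₂ = Q/(b₂ V₂) = 29.87/(5.09×1.84) = 3.190 m

3.19 m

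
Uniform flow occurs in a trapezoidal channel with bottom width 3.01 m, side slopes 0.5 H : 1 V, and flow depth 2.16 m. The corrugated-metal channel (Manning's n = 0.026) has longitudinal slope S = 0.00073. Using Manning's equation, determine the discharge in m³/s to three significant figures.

A = (b + z·y)·y = (3.01 + 0.5×2.16)×2.16 = 8.834 m²
P = b + 2y√(1+z²) = 3.01 + 2×2.16×√(1+0.5²) = 7.840 m
R = A/P = 8.834/7.840 = 1.127 m
Q = (1/n)·A·R^(2/3)·S^(1/2) = (1/0.026) × 8.834 × 1.127^(2/3) × 0.00073^(1/2) = 9.941 m³/s

9.94 m³/s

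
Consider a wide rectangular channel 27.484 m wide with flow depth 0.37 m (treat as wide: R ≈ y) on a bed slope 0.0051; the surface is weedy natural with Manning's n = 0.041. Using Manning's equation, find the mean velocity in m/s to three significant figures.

0.898 m/s

A = b·y = 27.484 × 0.37 = 10.17 m²
Wide channel: R ≈ y = 0.37 m
Q = (1/n)·A·R^(2/3)·S^(1/2) = (1/0.041) × 10.17 × 0.3700^(2/3) × 0.0051^(1/2) = 9.129 m³/s
V = Q/A = 9.129/10.17 = 0.8977 m/s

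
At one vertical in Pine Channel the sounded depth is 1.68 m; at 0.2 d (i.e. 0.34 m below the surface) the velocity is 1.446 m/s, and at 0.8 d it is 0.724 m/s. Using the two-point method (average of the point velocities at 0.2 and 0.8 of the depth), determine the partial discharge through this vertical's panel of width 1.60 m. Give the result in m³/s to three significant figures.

v̄ = (1.446 + 0.724) / 2 = 1.085 m/s
q = v̄ × d × w = 1.085 × 1.68 × 1.60 = 2.916 m³/s

2.92 m³/s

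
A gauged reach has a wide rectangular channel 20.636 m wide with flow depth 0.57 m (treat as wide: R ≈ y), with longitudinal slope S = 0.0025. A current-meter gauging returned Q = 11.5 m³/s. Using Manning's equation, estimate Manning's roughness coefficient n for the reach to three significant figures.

A = b·y = 20.636 × 0.57 = 11.76 m²
Wide channel: R ≈ y = 0.57 m
n = (1/Q)·A·R^(2/3)·S^(1/2) = (1/11.5) × 11.76 × 0.6875 × 0.05000 = 0.03516

0.0352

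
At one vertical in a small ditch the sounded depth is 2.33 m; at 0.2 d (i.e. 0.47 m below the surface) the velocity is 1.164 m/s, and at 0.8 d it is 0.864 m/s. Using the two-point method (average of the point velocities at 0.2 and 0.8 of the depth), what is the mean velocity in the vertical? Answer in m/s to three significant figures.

v̄ = (1.164 + 0.864) / 2 = 1.014 m/s

1.01 m/s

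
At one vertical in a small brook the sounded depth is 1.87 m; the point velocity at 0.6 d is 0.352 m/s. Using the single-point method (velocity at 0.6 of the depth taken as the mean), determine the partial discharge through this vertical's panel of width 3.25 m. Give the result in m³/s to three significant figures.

v̄ = v₀.₆ = 0.352 m/s
q = v̄ × d × w = 0.3520 × 1.87 × 3.25 = 2.139 m³/s

2.14 m³/s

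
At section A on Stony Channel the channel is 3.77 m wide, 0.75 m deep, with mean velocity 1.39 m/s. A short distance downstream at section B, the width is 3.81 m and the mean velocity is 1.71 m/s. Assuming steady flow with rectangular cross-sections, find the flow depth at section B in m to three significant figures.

Q = A₁V₁ = (3.77×0.75) × 1.39 = 3.930 m³/s
d₂ = Q/(b₂ V₂) = 3.930/(3.81×1.71) = 0.6032 m

0.603 m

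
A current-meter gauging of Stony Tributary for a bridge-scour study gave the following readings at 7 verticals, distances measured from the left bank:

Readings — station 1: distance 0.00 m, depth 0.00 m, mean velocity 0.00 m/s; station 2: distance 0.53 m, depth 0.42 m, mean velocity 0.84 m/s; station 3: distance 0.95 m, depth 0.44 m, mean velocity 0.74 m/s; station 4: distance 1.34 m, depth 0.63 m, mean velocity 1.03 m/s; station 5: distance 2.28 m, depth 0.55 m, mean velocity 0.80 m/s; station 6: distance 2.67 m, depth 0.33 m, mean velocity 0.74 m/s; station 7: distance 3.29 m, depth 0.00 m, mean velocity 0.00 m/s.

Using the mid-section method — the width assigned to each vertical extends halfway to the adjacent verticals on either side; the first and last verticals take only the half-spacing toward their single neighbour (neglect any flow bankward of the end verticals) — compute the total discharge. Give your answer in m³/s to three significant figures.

1.15 m³/s

w_2 = (0.95 − 0.00)/2 = 0.475 m; q_2 = 0.84 × 0.42 × 0.475 = 0.1676 m³/s
w_3 = (1.34 − 0.53)/2 = 0.405 m; q_3 = 0.74 × 0.44 × 0.405 = 0.1319 m³/s
w_4 = (2.28 − 0.95)/2 = 0.665 m; q_4 = 1.03 × 0.63 × 0.665 = 0.4315 m³/s
w_5 = (2.67 − 1.34)/2 = 0.665 m; q_5 = 0.80 × 0.55 × 0.665 = 0.2926 m³/s
w_6 = (3.29 − 2.28)/2 = 0.505 m; q_6 = 0.74 × 0.33 × 0.505 = 0.1233 m³/s
Stations 1, 7 contribute zero (depth or velocity is 0).
Q = Σ qᵢ = 1.147 m³/s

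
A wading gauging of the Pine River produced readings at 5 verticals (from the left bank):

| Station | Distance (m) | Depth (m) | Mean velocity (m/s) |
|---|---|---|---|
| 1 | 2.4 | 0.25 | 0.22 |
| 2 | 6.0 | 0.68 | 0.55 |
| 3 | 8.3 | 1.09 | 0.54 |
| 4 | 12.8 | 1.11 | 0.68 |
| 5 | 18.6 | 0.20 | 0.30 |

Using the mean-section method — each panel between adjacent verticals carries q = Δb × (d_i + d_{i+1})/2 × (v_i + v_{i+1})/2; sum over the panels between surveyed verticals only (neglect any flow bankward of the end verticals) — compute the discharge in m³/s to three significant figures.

6.63 m³/s

Panel 1-2: Δb = 3.6 m, d̄ = (0.25+0.68)/2 = 0.465, v̄ = (0.22+0.55)/2 = 0.385 → q = 3.6×0.465×0.385 = 0.6445 m³/s
Panel 2-3: Δb = 2.3 m, d̄ = (0.68+1.09)/2 = 0.885, v̄ = (0.55+0.54)/2 = 0.545 → q = 2.3×0.885×0.545 = 1.109 m³/s
Panel 3-4: Δb = 4.5 m, d̄ = (1.09+1.11)/2 = 1.1, v̄ = (0.54+0.68)/2 = 0.61 → q = 4.5×1.1×0.61 = 3.020 m³/s
Panel 4-5: Δb = 5.8 m, d̄ = (1.11+0.20)/2 = 0.655, v̄ = (0.68+0.30)/2 = 0.49 → q = 5.8×0.655×0.49 = 1.862 m³/s
Q = Σ q = 6.635 m³/s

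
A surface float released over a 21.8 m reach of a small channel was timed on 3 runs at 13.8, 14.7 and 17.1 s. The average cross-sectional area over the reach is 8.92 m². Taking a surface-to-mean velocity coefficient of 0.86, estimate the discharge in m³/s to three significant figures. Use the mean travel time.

11.0 m³/s

t̄ = (13.8 + 14.7 + 17.1) / 3 = 15.2 s
v_surface = L / t̄ = 21.8 / 15.2 = 1.434 m/s
v_mean = 0.86 × 1.434 = 1.233 m/s
Q = A × v_mean = 8.92 × 1.233 = 11.00 m³/s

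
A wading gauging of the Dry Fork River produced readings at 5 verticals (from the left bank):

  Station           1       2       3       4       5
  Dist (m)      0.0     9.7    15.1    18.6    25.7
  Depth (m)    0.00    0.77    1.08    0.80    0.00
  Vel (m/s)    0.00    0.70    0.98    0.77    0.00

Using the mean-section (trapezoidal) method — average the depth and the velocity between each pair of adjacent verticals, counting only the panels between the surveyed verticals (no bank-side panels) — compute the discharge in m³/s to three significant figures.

Panel 1-2: Δb = 9.7 m, d̄ = (0.00+0.77)/2 = 0.385, v̄ = (0.00+0.70)/2 = 0.35 → q = 9.7×0.385×0.35 = 1.307 m³/s
Panel 2-3: Δb = 5.4 m, d̄ = (0.77+1.08)/2 = 0.925, v̄ = (0.70+0.98)/2 = 0.84 → q = 5.4×0.925×0.84 = 4.196 m³/s
Panel 3-4: Δb = 3.5 m, d̄ = (1.08+0.80)/2 = 0.94, v̄ = (0.98+0.77)/2 = 0.875 → q = 3.5×0.94×0.875 = 2.879 m³/s
Panel 4-5: Δb = 7.1 m, d̄ = (0.80+0.00)/2 = 0.4, v̄ = (0.77+0.00)/2 = 0.385 → q = 7.1×0.4×0.385 = 1.093 m³/s
Q = Σ q = 9.475 m³/s

9.48 m³/s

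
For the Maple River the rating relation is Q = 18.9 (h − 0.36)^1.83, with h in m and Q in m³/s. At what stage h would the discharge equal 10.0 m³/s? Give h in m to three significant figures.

1.07 m

h − h₀ = (Q/C)^(1/b) = (10.0/18.9)^(1/1.83) = 0.7062 m
h = 0.36 + 0.7062 = 1.066 m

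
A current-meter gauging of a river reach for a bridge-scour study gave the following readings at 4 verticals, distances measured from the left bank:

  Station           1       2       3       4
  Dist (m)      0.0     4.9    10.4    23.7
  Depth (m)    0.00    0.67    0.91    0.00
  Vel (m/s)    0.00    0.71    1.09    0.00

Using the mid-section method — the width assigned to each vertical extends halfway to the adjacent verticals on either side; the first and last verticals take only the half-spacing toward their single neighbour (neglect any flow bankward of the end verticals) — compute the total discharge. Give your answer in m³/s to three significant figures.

11.8 m³/s

w_2 = (10.4 − 0.0)/2 = 5.2 m; q_2 = 0.71 × 0.67 × 5.2 = 2.474 m³/s
w_3 = (23.7 − 4.9)/2 = 9.4 m; q_3 = 1.09 × 0.91 × 9.4 = 9.324 m³/s
Stations 1, 4 contribute zero (depth or velocity is 0).
Q = Σ qᵢ = 11.80 m³/s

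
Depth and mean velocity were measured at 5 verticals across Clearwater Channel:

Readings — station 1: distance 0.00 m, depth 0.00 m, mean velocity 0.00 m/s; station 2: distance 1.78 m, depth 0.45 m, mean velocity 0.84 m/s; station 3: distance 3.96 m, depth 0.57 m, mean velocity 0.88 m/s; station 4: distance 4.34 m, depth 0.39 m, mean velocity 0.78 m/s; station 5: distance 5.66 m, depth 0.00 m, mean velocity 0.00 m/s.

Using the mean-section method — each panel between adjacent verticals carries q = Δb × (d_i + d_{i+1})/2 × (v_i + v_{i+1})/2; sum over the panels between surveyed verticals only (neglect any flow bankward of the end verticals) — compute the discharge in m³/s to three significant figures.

1.38 m³/s

Panel 1-2: Δb = 1.78 m, d̄ = (0.00+0.45)/2 = 0.225, v̄ = (0.00+0.84)/2 = 0.42 → q = 1.78×0.225×0.42 = 0.1682 m³/s
Panel 2-3: Δb = 2.18 m, d̄ = (0.45+0.57)/2 = 0.51, v̄ = (0.84+0.88)/2 = 0.86 → q = 2.18×0.51×0.86 = 0.9561 m³/s
Panel 3-4: Δb = 0.38 m, d̄ = (0.57+0.39)/2 = 0.48, v̄ = (0.88+0.78)/2 = 0.83 → q = 0.38×0.48×0.83 = 0.1514 m³/s
Panel 4-5: Δb = 1.32 m, d̄ = (0.39+0.00)/2 = 0.195, v̄ = (0.78+0.00)/2 = 0.39 → q = 1.32×0.195×0.39 = 0.1004 m³/s
Q = Σ q = 1.376 m³/s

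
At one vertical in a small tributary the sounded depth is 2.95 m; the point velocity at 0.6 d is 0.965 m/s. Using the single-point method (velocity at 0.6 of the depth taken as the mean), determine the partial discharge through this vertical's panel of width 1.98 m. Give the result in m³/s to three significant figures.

v̄ = v₀.₆ = 0.965 m/s
q = v̄ × d × w = 0.9650 × 2.95 × 1.98 = 5.637 m³/s

5.64 m³/s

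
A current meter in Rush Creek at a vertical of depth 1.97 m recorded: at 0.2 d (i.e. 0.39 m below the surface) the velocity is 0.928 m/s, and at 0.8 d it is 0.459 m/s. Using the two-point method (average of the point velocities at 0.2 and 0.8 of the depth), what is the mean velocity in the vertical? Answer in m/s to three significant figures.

v̄ = (0.928 + 0.459) / 2 = 0.6935 m/s

0.694 m/s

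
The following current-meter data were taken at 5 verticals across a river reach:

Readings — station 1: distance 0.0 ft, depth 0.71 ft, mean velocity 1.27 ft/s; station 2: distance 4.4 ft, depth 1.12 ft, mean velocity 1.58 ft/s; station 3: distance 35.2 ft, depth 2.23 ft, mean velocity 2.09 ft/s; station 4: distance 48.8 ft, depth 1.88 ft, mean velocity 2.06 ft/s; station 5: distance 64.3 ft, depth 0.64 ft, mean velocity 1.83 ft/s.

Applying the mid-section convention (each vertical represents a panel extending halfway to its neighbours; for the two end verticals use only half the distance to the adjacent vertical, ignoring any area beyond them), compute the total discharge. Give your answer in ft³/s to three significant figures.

w_1 = (4.4 − 0.0)/2 = 2.2 ft; q_1 = 1.27 × 0.71 × 2.2 = 1.984 ft³/s
w_2 = (35.2 − 0.0)/2 = 17.6 ft; q_2 = 1.58 × 1.12 × 17.6 = 31.14 ft³/s
w_3 = (48.8 − 4.4)/2 = 22.2 ft; q_3 = 2.09 × 2.23 × 22.2 = 103.5 ft³/s
w_4 = (64.3 − 35.2)/2 = 14.55 ft; q_4 = 2.06 × 1.88 × 14.55 = 56.35 ft³/s
w_5 = (64.3 − 48.8)/2 = 7.75 ft; q_5 = 1.83 × 0.64 × 7.75 = 9.077 ft³/s
Q = Σ qᵢ = 202.0 ft³/s

202 ft³/s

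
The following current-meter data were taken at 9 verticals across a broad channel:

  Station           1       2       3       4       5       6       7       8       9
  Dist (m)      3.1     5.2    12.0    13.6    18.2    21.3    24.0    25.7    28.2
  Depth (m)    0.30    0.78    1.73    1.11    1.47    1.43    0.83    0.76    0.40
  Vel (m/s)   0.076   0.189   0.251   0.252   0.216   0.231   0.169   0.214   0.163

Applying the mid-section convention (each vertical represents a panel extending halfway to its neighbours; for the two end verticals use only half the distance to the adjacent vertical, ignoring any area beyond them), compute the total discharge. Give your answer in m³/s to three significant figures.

w_1 = (5.2 − 3.1)/2 = 1.05 m; q_1 = 0.076 × 0.30 × 1.05 = 0.02394 m³/s
w_2 = (12.0 − 3.1)/2 = 4.45 m; q_2 = 0.189 × 0.78 × 4.45 = 0.6560 m³/s
w_3 = (13.6 − 5.2)/2 = 4.2 m; q_3 = 0.251 × 1.73 × 4.2 = 1.824 m³/s
w_4 = (18.2 − 12.0)/2 = 3.1 m; q_4 = 0.252 × 1.11 × 3.1 = 0.8671 m³/s
w_5 = (21.3 − 13.6)/2 = 3.85 m; q_5 = 0.216 × 1.47 × 3.85 = 1.222 m³/s
w_6 = (24.0 − 18.2)/2 = 2.9 m; q_6 = 0.231 × 1.43 × 2.9 = 0.9580 m³/s
w_7 = (25.7 − 21.3)/2 = 2.2 m; q_7 = 0.169 × 0.83 × 2.2 = 0.3086 m³/s
w_8 = (28.2 − 24.0)/2 = 2.1 m; q_8 = 0.214 × 0.76 × 2.1 = 0.3415 m³/s
w_9 = (28.2 − 25.7)/2 = 1.25 m; q_9 = 0.163 × 0.40 × 1.25 = 0.08150 m³/s
Q = Σ qᵢ = 6.283 m³/s

6.28 m³/s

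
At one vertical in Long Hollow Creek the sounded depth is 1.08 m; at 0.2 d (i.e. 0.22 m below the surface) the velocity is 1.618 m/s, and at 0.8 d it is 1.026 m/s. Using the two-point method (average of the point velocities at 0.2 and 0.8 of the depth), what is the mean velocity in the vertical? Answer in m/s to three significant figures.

1.32 m/s

v̄ = (1.618 + 1.026) / 2 = 1.322 m/s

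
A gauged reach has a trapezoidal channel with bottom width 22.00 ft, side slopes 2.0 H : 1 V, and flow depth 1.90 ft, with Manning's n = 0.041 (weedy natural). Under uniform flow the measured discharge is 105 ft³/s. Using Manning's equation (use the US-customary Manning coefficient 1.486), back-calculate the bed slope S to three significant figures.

0.00185

A = (b + z·y)·y = (22.00 + 2.0×1.90)×1.90 = 49.02 ft²
P = b + 2y√(1+z²) = 22.00 + 2×1.90×√(1+2.0²) = 30.50 ft
R = A/P = 49.02/30.50 = 1.607 ft
S = (Q·n / (1.486·A·R^(2/3)))² = (105×0.041 / (1.486×49.02×1.372))² = 0.001855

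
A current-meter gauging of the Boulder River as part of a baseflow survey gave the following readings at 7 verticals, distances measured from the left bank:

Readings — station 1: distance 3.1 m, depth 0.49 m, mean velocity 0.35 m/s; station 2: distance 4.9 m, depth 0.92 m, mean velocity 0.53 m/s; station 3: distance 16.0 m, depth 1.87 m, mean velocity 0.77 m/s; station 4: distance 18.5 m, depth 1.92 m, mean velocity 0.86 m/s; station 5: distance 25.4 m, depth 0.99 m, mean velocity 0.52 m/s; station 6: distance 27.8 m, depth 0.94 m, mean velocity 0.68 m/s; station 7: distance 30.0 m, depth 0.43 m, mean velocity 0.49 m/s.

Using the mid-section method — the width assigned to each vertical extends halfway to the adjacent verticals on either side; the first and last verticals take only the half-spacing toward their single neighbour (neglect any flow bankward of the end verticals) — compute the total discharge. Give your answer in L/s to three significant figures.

24900 L/s

w_1 = (4.9 − 3.1)/2 = 0.9 m; q_1 = 0.35 × 0.49 × 0.9 = 0.1544 m³/s
w_2 = (16.0 − 3.1)/2 = 6.45 m; q_2 = 0.53 × 0.92 × 6.45 = 3.145 m³/s
w_3 = (18.5 − 4.9)/2 = 6.8 m; q_3 = 0.77 × 1.87 × 6.8 = 9.791 m³/s
w_4 = (25.4 − 16.0)/2 = 4.7 m; q_4 = 0.86 × 1.92 × 4.7 = 7.761 m³/s
w_5 = (27.8 − 18.5)/2 = 4.65 m; q_5 = 0.52 × 0.99 × 4.65 = 2.394 m³/s
w_6 = (30.0 − 25.4)/2 = 2.3 m; q_6 = 0.68 × 0.94 × 2.3 = 1.470 m³/s
w_7 = (30.0 − 27.8)/2 = 1.1 m; q_7 = 0.49 × 0.43 × 1.1 = 0.2318 m³/s
Q = Σ qᵢ = 24.95 m³/s
= 24.95 × 1000 = 24950 L/s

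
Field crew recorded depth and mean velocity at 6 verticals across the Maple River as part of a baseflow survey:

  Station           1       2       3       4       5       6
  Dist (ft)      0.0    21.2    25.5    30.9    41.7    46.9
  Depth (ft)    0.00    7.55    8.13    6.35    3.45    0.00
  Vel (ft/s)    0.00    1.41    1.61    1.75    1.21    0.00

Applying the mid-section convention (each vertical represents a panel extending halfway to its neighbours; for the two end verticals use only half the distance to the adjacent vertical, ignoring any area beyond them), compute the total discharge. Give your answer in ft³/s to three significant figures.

w_2 = (25.5 − 0.0)/2 = 12.75 ft; q_2 = 1.41 × 7.55 × 12.75 = 135.7 ft³/s
w_3 = (30.9 − 21.2)/2 = 4.85 ft; q_3 = 1.61 × 8.13 × 4.85 = 63.48 ft³/s
w_4 = (41.7 − 25.5)/2 = 8.1 ft; q_4 = 1.75 × 6.35 × 8.1 = 90.01 ft³/s
w_5 = (46.9 − 30.9)/2 = 8 ft; q_5 = 1.21 × 3.45 × 8 = 33.40 ft³/s
Stations 1, 6 contribute zero (depth or velocity is 0).
Q = Σ qᵢ = 322.6 ft³/s

323 ft³/s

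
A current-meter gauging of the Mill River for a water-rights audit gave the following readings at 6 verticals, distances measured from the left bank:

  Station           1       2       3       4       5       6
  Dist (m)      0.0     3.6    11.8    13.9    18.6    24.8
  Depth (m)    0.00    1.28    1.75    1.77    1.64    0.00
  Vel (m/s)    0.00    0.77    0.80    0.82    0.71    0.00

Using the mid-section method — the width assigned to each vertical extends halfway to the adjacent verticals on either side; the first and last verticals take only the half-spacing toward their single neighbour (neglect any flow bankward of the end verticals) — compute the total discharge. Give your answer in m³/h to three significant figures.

87500 m³/h

w_2 = (11.8 − 0.0)/2 = 5.9 m; q_2 = 0.77 × 1.28 × 5.9 = 5.815 m³/s
w_3 = (13.9 − 3.6)/2 = 5.15 m; q_3 = 0.80 × 1.75 × 5.15 = 7.210 m³/s
w_4 = (18.6 − 11.8)/2 = 3.4 m; q_4 = 0.82 × 1.77 × 3.4 = 4.935 m³/s
w_5 = (24.8 − 13.9)/2 = 5.45 m; q_5 = 0.71 × 1.64 × 5.45 = 6.346 m³/s
Stations 1, 6 contribute zero (depth or velocity is 0).
Q = Σ qᵢ = 24.31 m³/s
= 24.31 × 3600 = 87500 m³/h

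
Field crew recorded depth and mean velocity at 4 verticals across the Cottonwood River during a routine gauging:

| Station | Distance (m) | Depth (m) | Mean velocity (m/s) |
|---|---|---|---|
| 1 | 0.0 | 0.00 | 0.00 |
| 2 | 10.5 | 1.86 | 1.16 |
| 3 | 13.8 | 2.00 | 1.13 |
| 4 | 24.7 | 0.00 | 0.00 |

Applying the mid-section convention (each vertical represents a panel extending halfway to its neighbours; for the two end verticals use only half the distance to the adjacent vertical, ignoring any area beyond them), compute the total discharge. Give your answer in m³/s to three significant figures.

w_2 = (13.8 − 0.0)/2 = 6.9 m; q_2 = 1.16 × 1.86 × 6.9 = 14.89 m³/s
w_3 = (24.7 − 10.5)/2 = 7.1 m; q_3 = 1.13 × 2.00 × 7.1 = 16.05 m³/s
Stations 1, 4 contribute zero (depth or velocity is 0).
Q = Σ qᵢ = 30.93 m³/s

30.9 m³/s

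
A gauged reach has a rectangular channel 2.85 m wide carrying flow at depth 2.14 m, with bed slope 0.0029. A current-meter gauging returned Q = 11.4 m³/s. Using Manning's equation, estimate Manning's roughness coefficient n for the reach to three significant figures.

0.0260

A = b·y = 2.85 × 2.14 = 6.099 m²
P = b + 2y = 2.85 + 2×2.14 = 7.130 m
R = A/P = 6.099/7.130 = 0.8554 m
n = (1/Q)·A·R^(2/3)·S^(1/2) = (1/11.4) × 6.099 × 0.9011 × 0.05385 = 0.02596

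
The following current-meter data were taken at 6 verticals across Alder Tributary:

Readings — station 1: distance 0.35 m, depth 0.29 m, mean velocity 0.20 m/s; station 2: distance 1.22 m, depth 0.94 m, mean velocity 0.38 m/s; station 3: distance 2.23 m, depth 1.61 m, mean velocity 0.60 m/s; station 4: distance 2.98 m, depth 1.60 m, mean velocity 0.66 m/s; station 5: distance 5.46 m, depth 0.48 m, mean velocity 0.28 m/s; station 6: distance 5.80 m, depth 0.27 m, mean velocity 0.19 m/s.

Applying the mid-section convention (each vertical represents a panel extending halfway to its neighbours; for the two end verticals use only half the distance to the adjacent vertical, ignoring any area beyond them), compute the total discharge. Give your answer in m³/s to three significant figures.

3.11 m³/s

w_1 = (1.22 − 0.35)/2 = 0.435 m; q_1 = 0.20 × 0.29 × 0.435 = 0.02523 m³/s
w_2 = (2.23 − 0.35)/2 = 0.94 m; q_2 = 0.38 × 0.94 × 0.94 = 0.3358 m³/s
w_3 = (2.98 − 1.22)/2 = 0.88 m; q_3 = 0.60 × 1.61 × 0.88 = 0.8501 m³/s
w_4 = (5.46 − 2.23)/2 = 1.615 m; q_4 = 0.66 × 1.60 × 1.615 = 1.705 m³/s
w_5 = (5.80 − 2.98)/2 = 1.41 m; q_5 = 0.28 × 0.48 × 1.41 = 0.1895 m³/s
w_6 = (5.80 − 5.46)/2 = 0.17 m; q_6 = 0.19 × 0.27 × 0.17 = 0.008721 m³/s
Q = Σ qᵢ = 3.115 m³/s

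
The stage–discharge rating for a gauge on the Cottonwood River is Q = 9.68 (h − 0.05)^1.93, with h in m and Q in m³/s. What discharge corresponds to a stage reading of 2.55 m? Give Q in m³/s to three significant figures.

56.7 m³/s

Q = 9.68 × (2.55 − 0.05)^1.93 = 9.68 × 2.5^1.93 = 56.74 m³/s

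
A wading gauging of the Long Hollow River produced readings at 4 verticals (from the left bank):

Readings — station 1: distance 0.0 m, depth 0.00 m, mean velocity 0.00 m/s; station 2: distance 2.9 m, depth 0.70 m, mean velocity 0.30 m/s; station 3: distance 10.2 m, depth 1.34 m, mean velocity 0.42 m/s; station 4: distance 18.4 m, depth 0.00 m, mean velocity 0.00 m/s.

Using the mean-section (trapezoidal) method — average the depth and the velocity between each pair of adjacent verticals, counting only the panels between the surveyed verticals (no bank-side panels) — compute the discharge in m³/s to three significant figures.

Panel 1-2: Δb = 2.9 m, d̄ = (0.00+0.70)/2 = 0.35, v̄ = (0.00+0.30)/2 = 0.15 → q = 2.9×0.35×0.15 = 0.1523 m³/s
Panel 2-3: Δb = 7.3 m, d̄ = (0.70+1.34)/2 = 1.02, v̄ = (0.30+0.42)/2 = 0.36 → q = 7.3×1.02×0.36 = 2.681 m³/s
Panel 3-4: Δb = 8.2 m, d̄ = (1.34+0.00)/2 = 0.67, v̄ = (0.42+0.00)/2 = 0.21 → q = 8.2×0.67×0.21 = 1.154 m³/s
Q = Σ q = 3.987 m³/s

3.99 m³/s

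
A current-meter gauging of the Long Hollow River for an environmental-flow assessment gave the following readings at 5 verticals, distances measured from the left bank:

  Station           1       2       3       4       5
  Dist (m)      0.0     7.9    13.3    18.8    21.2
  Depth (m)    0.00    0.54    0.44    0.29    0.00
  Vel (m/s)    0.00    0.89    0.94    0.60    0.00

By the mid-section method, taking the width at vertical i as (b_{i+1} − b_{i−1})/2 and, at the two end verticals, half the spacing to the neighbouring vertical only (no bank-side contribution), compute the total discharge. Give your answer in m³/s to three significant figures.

w_2 = (13.3 − 0.0)/2 = 6.65 m; q_2 = 0.89 × 0.54 × 6.65 = 3.196 m³/s
w_3 = (18.8 − 7.9)/2 = 5.45 m; q_3 = 0.94 × 0.44 × 5.45 = 2.254 m³/s
w_4 = (21.2 − 13.3)/2 = 3.95 m; q_4 = 0.60 × 0.29 × 3.95 = 0.6873 m³/s
Stations 1, 5 contribute zero (depth or velocity is 0).
Q = Σ qᵢ = 6.137 m³/s

6.14 m³/s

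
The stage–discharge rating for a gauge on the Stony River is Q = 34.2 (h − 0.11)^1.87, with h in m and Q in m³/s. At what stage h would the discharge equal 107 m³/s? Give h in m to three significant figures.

h − h₀ = (Q/C)^(1/b) = (107/34.2)^(1/1.87) = 1.840 m
h = 0.11 + 1.840 = 1.950 m

1.95 m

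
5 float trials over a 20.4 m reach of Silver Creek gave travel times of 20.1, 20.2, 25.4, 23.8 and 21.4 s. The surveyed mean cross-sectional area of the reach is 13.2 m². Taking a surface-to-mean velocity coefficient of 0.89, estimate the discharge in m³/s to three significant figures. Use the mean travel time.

10.8 m³/s

t̄ = (20.1 + 20.2 + 25.4 + 23.8 + 21.4) / 5 = 22.18 s
v_surface = L / t̄ = 20.4 / 22.18 = 0.9197 m/s
v_mean = 0.89 × 0.9197 = 0.8186 m/s
Q = A × v_mean = 13.2 × 0.8186 = 10.81 m³/s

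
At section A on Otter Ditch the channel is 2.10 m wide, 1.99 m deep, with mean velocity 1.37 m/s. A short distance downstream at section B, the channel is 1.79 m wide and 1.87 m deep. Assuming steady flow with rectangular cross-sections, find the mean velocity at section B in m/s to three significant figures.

1.71 m/s

Q = A₁V₁ = (2.10×1.99) × 1.37 = 5.725 m³/s
A₂ = 1.79 × 1.87 = 3.347 m²
V₂ = Q/A₂ = 5.725/3.347 = 1.710 m/s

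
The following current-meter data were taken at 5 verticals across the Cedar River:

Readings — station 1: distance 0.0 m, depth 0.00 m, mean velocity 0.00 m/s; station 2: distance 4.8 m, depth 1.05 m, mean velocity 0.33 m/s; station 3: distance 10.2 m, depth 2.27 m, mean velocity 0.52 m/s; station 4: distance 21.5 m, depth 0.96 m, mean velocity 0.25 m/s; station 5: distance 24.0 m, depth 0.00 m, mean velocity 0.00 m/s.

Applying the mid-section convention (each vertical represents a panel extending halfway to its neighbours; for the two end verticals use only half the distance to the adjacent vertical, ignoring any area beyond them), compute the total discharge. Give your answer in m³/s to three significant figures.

13.3 m³/s

w_2 = (10.2 − 0.0)/2 = 5.1 m; q_2 = 0.33 × 1.05 × 5.1 = 1.767 m³/s
w_3 = (21.5 − 4.8)/2 = 8.35 m; q_3 = 0.52 × 2.27 × 8.35 = 9.856 m³/s
w_4 = (24.0 − 10.2)/2 = 6.9 m; q_4 = 0.25 × 0.96 × 6.9 = 1.656 m³/s
Stations 1, 5 contribute zero (depth or velocity is 0).
Q = Σ qᵢ = 13.28 m³/s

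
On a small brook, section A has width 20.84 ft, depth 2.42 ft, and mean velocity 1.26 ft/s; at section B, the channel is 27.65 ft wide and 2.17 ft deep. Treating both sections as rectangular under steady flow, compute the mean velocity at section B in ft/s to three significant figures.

Q = A₁V₁ = (20.84×2.42) × 1.26 = 63.55 ft³/s
A₂ = 27.65 × 2.17 = 60.00 ft²
V₂ = Q/A₂ = 63.55/60.00 = 1.059 ft/s

1.06 ft/s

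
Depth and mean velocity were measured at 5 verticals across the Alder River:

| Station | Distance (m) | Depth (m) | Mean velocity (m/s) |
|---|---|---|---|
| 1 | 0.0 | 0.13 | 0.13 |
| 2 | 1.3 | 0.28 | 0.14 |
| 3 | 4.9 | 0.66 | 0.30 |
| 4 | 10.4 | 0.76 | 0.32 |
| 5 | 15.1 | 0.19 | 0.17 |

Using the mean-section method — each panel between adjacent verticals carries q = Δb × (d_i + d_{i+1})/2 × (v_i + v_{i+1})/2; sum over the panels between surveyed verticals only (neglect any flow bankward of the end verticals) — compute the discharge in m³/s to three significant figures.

Panel 1-2: Δb = 1.3 m, d̄ = (0.13+0.28)/2 = 0.205, v̄ = (0.13+0.14)/2 = 0.135 → q = 1.3×0.205×0.135 = 0.03598 m³/s
Panel 2-3: Δb = 3.6 m, d̄ = (0.28+0.66)/2 = 0.47, v̄ = (0.14+0.30)/2 = 0.22 → q = 3.6×0.47×0.22 = 0.3722 m³/s
Panel 3-4: Δb = 5.5 m, d̄ = (0.66+0.76)/2 = 0.71, v̄ = (0.30+0.32)/2 = 0.31 → q = 5.5×0.71×0.31 = 1.211 m³/s
Panel 4-5: Δb = 4.7 m, d̄ = (0.76+0.19)/2 = 0.475, v̄ = (0.32+0.17)/2 = 0.245 → q = 4.7×0.475×0.245 = 0.5470 m³/s
Q = Σ q = 2.166 m³/s

2.17 m³/s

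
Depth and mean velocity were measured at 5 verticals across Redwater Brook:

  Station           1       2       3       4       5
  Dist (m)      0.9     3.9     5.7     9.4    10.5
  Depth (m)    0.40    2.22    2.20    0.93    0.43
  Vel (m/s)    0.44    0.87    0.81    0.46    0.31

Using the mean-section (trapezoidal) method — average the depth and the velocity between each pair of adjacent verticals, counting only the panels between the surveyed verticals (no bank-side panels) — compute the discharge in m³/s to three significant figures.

9.88 m³/s

Panel 1-2: Δb = 3 m, d̄ = (0.40+2.22)/2 = 1.31, v̄ = (0.44+0.87)/2 = 0.655 → q = 3×1.31×0.655 = 2.574 m³/s
Panel 2-3: Δb = 1.8 m, d̄ = (2.22+2.20)/2 = 2.21, v̄ = (0.87+0.81)/2 = 0.84 → q = 1.8×2.21×0.84 = 3.342 m³/s
Panel 3-4: Δb = 3.7 m, d̄ = (2.20+0.93)/2 = 1.565, v̄ = (0.81+0.46)/2 = 0.635 → q = 3.7×1.565×0.635 = 3.677 m³/s
Panel 4-5: Δb = 1.1 m, d̄ = (0.93+0.43)/2 = 0.68, v̄ = (0.46+0.31)/2 = 0.385 → q = 1.1×0.68×0.385 = 0.2880 m³/s
Q = Σ q = 9.881 m³/s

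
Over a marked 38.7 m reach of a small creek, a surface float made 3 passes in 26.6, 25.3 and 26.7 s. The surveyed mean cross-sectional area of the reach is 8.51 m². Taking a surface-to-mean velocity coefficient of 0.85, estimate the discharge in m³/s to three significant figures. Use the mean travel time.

10.7 m³/s

t̄ = (26.6 + 25.3 + 26.7) / 3 = 26.2 s
v_surface = L / t̄ = 38.7 / 26.2 = 1.477 m/s
v_mean = 0.85 × 1.477 = 1.256 m/s
Q = A × v_mean = 8.51 × 1.256 = 10.68 m³/s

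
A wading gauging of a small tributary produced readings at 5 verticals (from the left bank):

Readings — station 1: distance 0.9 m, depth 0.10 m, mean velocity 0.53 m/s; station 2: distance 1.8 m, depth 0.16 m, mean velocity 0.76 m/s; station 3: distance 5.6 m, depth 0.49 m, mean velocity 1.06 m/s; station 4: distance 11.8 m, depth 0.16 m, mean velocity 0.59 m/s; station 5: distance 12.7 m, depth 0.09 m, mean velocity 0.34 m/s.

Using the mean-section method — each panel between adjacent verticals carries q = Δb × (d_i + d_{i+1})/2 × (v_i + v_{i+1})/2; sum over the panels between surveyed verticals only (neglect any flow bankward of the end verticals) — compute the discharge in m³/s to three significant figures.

Panel 1-2: Δb = 0.9 m, d̄ = (0.10+0.16)/2 = 0.13, v̄ = (0.53+0.76)/2 = 0.645 → q = 0.9×0.13×0.645 = 0.07547 m³/s
Panel 2-3: Δb = 3.8 m, d̄ = (0.16+0.49)/2 = 0.325, v̄ = (0.76+1.06)/2 = 0.91 → q = 3.8×0.325×0.91 = 1.124 m³/s
Panel 3-4: Δb = 6.2 m, d̄ = (0.49+0.16)/2 = 0.325, v̄ = (1.06+0.59)/2 = 0.825 → q = 6.2×0.325×0.825 = 1.662 m³/s
Panel 4-5: Δb = 0.9 m, d̄ = (0.16+0.09)/2 = 0.125, v̄ = (0.59+0.34)/2 = 0.465 → q = 0.9×0.125×0.465 = 0.05231 m³/s
Q = Σ q = 2.914 m³/s

2.91 m³/s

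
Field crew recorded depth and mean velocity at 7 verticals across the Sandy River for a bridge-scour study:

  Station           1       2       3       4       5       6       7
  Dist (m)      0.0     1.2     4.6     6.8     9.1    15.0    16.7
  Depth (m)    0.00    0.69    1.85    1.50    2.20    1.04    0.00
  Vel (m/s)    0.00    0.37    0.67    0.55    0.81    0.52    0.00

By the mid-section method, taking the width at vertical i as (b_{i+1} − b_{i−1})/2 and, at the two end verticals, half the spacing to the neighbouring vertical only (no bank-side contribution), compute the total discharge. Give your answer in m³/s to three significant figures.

15.3 m³/s

w_2 = (4.6 − 0.0)/2 = 2.3 m; q_2 = 0.37 × 0.69 × 2.3 = 0.5872 m³/s
w_3 = (6.8 − 1.2)/2 = 2.8 m; q_3 = 0.67 × 1.85 × 2.8 = 3.471 m³/s
w_4 = (9.1 − 4.6)/2 = 2.25 m; q_4 = 0.55 × 1.50 × 2.25 = 1.856 m³/s
w_5 = (15.0 − 6.8)/2 = 4.1 m; q_5 = 0.81 × 2.20 × 4.1 = 7.306 m³/s
w_6 = (16.7 − 9.1)/2 = 3.8 m; q_6 = 0.52 × 1.04 × 3.8 = 2.055 m³/s
Stations 1, 7 contribute zero (depth or velocity is 0).
Q = Σ qᵢ = 15.28 m³/s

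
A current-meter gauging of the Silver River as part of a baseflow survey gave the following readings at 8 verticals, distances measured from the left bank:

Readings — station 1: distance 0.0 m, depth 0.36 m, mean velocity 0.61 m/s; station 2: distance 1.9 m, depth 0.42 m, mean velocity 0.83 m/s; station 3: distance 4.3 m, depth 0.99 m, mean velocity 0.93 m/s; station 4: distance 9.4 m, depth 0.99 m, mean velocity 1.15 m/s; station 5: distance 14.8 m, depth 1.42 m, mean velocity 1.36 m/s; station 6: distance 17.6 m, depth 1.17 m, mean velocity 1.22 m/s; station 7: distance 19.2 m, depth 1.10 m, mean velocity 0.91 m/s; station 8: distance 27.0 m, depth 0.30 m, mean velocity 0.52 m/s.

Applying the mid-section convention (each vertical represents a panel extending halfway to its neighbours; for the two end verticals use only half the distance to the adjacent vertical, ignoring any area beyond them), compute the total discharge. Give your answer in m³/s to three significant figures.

26.8 m³/s

w_1 = (1.9 − 0.0)/2 = 0.95 m; q_1 = 0.61 × 0.36 × 0.95 = 0.2086 m³/s
w_2 = (4.3 − 0.0)/2 = 2.15 m; q_2 = 0.83 × 0.42 × 2.15 = 0.7495 m³/s
w_3 = (9.4 − 1.9)/2 = 3.75 m; q_3 = 0.93 × 0.99 × 3.75 = 3.453 m³/s
w_4 = (14.8 − 4.3)/2 = 5.25 m; q_4 = 1.15 × 0.99 × 5.25 = 5.977 m³/s
w_5 = (17.6 − 9.4)/2 = 4.1 m; q_5 = 1.36 × 1.42 × 4.1 = 7.918 m³/s
w_6 = (19.2 − 14.8)/2 = 2.2 m; q_6 = 1.22 × 1.17 × 2.2 = 3.140 m³/s
w_7 = (27.0 − 17.6)/2 = 4.7 m; q_7 = 0.91 × 1.10 × 4.7 = 4.705 m³/s
w_8 = (27.0 − 19.2)/2 = 3.9 m; q_8 = 0.52 × 0.30 × 3.9 = 0.6084 m³/s
Q = Σ qᵢ = 26.76 m³/s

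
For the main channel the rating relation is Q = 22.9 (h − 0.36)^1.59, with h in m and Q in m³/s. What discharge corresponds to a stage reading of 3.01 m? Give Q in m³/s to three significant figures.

Q = 22.9 × (3.01 − 0.36)^1.59 = 22.9 × 2.65^1.59 = 107.8 m³/s

108 m³/s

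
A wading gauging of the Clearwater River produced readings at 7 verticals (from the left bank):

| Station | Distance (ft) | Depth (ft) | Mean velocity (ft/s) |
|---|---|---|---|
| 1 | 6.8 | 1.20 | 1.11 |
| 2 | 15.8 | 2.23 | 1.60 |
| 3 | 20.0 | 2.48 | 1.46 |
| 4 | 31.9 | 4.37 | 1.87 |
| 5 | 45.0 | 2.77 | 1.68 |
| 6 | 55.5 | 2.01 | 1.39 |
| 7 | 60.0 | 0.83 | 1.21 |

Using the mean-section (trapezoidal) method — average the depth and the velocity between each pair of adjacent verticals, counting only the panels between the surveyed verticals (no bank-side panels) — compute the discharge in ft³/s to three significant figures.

Panel 1-2: Δb = 9 ft, d̄ = (1.20+2.23)/2 = 1.715, v̄ = (1.11+1.60)/2 = 1.355 → q = 9×1.715×1.355 = 20.91 ft³/s
Panel 2-3: Δb = 4.2 ft, d̄ = (2.23+2.48)/2 = 2.355, v̄ = (1.60+1.46)/2 = 1.53 → q = 4.2×2.355×1.53 = 15.13 ft³/s
Panel 3-4: Δb = 11.9 ft, d̄ = (2.48+4.37)/2 = 3.425, v̄ = (1.46+1.87)/2 = 1.665 → q = 11.9×3.425×1.665 = 67.86 ft³/s
Panel 4-5: Δb = 13.1 ft, d̄ = (4.37+2.77)/2 = 3.57, v̄ = (1.87+1.68)/2 = 1.775 → q = 13.1×3.57×1.775 = 83.01 ft³/s
Panel 5-6: Δb = 10.5 ft, d̄ = (2.77+2.01)/2 = 2.39, v̄ = (1.68+1.39)/2 = 1.535 → q = 10.5×2.39×1.535 = 38.52 ft³/s
Panel 6-7: Δb = 4.5 ft, d̄ = (2.01+0.83)/2 = 1.42, v̄ = (1.39+1.21)/2 = 1.3 → q = 4.5×1.42×1.3 = 8.307 ft³/s
Q = Σ q = 233.7 ft³/s

234 ft³/s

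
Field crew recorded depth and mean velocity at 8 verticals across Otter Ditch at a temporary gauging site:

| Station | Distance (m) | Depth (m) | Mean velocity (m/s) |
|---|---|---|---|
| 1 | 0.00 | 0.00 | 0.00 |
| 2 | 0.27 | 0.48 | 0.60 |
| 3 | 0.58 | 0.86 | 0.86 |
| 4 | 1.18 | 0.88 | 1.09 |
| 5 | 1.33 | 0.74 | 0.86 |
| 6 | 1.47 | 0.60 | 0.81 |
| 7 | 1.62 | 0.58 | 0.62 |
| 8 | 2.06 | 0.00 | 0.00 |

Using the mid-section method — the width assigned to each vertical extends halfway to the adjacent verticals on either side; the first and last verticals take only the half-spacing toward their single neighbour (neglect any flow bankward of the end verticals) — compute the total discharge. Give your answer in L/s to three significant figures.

w_2 = (0.58 − 0.00)/2 = 0.29 m; q_2 = 0.60 × 0.48 × 0.29 = 0.08352 m³/s
w_3 = (1.18 − 0.27)/2 = 0.455 m; q_3 = 0.86 × 0.86 × 0.455 = 0.3365 m³/s
w_4 = (1.33 − 0.58)/2 = 0.375 m; q_4 = 1.09 × 0.88 × 0.375 = 0.3597 m³/s
w_5 = (1.47 − 1.18)/2 = 0.145 m; q_5 = 0.86 × 0.74 × 0.145 = 0.09228 m³/s
w_6 = (1.62 − 1.33)/2 = 0.145 m; q_6 = 0.81 × 0.60 × 0.145 = 0.07047 m³/s
w_7 = (2.06 − 1.47)/2 = 0.295 m; q_7 = 0.62 × 0.58 × 0.295 = 0.1061 m³/s
Stations 1, 8 contribute zero (depth or velocity is 0).
Q = Σ qᵢ = 1.049 m³/s
= 1.049 × 1000 = 1049 L/s

1050 L/s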